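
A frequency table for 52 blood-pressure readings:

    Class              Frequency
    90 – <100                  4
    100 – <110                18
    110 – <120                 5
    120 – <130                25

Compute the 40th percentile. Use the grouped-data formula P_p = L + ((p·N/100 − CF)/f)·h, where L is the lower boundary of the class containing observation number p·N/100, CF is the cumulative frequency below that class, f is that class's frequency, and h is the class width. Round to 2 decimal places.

109.33

N = 52; target position k = 40/100 · 52 = 20.8.
Cumulative frequencies: 4, 22, 27, 52.
Observation 20.8 falls in the class 100 – <110.
L = 100, CF = 4, f = 18, h = 10.
P40 = 100 + ((20.8 − 4)/18)·10 = 100 + 9.33333 = 109.333.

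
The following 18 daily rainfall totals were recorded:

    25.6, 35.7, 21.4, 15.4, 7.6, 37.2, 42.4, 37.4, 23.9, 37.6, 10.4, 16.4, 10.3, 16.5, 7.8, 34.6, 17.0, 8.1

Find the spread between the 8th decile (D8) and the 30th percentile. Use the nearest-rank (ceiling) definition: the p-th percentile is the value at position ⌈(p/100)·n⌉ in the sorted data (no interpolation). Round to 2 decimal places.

21.80

Sorted: 7.6, 7.8, 8.1, 10.3, 10.4, 15.4, 16.4, 16.5, 17.0, 21.4, 23.9, 25.6, 34.6, 35.7, 37.2, 37.4, 37.6, 42.4.
n = 18.
P30: rank ⌈30/100·18⌉ = 6 → 15.4.
P80: rank ⌈80/100·18⌉ = 15 → 37.2.
Difference: 37.2 − 15.4 = 21.8.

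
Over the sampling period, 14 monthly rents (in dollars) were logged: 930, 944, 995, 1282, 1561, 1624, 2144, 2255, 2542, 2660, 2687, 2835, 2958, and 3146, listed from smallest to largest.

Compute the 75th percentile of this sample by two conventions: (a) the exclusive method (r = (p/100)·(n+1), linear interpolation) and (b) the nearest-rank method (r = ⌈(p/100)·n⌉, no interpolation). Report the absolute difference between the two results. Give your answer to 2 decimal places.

n = 14.
(a) r = 11.25; between ranks 11 (2687) and 12 (2835): 2724.
(b) the nearest-rank method: rank 11 → 2687.
|2724 − 2687| = 37.

37.00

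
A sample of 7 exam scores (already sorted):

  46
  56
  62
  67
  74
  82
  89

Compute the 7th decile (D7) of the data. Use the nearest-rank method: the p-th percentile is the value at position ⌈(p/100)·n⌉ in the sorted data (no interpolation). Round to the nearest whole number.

n = 7.
Position = ⌈70/100 · 7⌉ = ⌈4.9⌉ = 5.
The value at rank 5 is 74.

74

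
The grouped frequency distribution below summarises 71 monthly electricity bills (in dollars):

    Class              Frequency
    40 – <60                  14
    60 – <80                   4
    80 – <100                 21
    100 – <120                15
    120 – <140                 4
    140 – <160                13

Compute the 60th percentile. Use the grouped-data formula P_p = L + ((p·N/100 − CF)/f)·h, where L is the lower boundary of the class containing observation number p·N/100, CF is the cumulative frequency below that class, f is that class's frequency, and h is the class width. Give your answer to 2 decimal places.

N = 71; target position k = 60/100 · 71 = 42.6.
Cumulative frequencies: 14, 18, 39, 54, 58, 71.
Observation 42.6 falls in the class 100 – <120.
L = 100, CF = 39, f = 15, h = 20.
P60 = 100 + ((42.6 − 39)/15)·20 = 100 + 4.8 = 104.8.

104.80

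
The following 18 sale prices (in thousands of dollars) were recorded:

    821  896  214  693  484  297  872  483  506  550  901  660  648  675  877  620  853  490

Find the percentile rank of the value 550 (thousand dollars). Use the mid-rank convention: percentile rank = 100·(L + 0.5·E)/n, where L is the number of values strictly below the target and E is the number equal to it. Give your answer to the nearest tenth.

36.1

Sorted: 214, 297, 483, 484, 490, 506, 550, 620, 648, 660, 675, 693, 821, 853, 872, 877, 896, 901.
Count below 550: L = 6; count equal: E = 1; n = 18.
Percentile rank = 100·(6 + 0.5·1)/18 = 100·6.5/18 = 36.11.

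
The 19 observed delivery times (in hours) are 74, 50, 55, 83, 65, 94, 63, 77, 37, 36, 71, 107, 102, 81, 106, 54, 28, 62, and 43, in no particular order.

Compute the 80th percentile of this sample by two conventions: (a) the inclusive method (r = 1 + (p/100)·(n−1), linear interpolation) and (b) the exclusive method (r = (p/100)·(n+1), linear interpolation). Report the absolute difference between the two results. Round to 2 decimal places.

Sorted: 28, 36, 37, 43, 50, 54, 55, 62, 63, 65, 71, 74, 77, 81, 83, 94, 102, 106, 107.
n = 19.
(a) r = 15.4; between ranks 15 (83) and 16 (94): 87.4.
(b) r = 16 → value at rank 16 = 94.
|87.4 − 94| = 6.6.

6.60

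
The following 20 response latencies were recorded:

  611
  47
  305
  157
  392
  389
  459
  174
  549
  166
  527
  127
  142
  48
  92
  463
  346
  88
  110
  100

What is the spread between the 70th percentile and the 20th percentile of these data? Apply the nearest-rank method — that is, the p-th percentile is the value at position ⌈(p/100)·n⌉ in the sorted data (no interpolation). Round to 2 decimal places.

297.00

Sorted: 47, 48, 88, 92, 100, 110, 127, 142, 157, 166, 174, 305, 346, 389, 392, 459, 463, 527, 549, 611.
n = 20.
P20: rank ⌈20/100·20⌉ = 4 → 92.
P70: rank ⌈70/100·20⌉ = 14 → 389.
Difference: 389 − 92 = 297.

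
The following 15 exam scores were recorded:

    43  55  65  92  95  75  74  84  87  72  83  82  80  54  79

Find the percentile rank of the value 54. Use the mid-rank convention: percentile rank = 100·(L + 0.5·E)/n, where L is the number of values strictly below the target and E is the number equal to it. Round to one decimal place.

10.0

Sorted: 43, 54, 55, 65, 72, 74, 75, 79, 80, 82, 83, 84, 87, 92, 95.
Count below 54: L = 1; count equal: E = 1; n = 15.
Percentile rank = 100·(1 + 0.5·1)/15 = 100·1.5/15 = 10.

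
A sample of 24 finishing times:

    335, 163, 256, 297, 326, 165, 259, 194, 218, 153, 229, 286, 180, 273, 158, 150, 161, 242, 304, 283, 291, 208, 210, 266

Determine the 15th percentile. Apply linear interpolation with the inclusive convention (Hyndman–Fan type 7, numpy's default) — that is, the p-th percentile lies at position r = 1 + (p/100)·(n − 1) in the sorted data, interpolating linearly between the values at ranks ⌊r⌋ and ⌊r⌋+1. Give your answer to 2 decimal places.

161.90

Sorted: 150, 153, 158, 161, 163, 165, 180, 194, 208, 210, 218, 229, 242, 256, 259, 266, 273, 283, 286, 291, 297, 304, 326, 335.
n = 24.
r = 1 + (15/100)·(24 − 1) = 1 + 3.45 = 4.45.
Rank 4 is 161 and rank 5 is 163.
Interpolate: 161 + 0.45·(163 − 161) = 161 + 0.45·2 = 161.9.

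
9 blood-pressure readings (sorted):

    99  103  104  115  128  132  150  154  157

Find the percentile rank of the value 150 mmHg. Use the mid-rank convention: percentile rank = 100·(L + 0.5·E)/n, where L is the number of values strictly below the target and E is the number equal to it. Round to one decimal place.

72.2

Count below 150: L = 6; count equal: E = 1; n = 9.
Percentile rank = 100·(6 + 0.5·1)/9 = 100·6.5/9 = 72.22.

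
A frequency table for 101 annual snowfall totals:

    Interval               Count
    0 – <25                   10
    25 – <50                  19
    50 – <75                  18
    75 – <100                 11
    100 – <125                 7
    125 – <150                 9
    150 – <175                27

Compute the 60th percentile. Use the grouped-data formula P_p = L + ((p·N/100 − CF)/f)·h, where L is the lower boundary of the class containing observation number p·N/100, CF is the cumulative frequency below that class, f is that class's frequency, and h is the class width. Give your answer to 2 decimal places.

109.29

N = 101; target position k = 60/100 · 101 = 60.6.
Cumulative frequencies: 10, 29, 47, 58, 65, 74, 101.
Observation 60.6 falls in the class 100 – <125.
L = 100, CF = 58, f = 7, h = 25.
P60 = 100 + ((60.6 − 58)/7)·25 = 100 + 9.28571 = 109.286.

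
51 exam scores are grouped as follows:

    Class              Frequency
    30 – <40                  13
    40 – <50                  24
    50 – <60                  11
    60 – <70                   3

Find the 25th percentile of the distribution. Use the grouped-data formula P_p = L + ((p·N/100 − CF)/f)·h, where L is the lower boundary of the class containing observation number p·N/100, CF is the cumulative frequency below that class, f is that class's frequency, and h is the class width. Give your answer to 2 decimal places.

39.81

N = 51; target position k = 25/100 · 51 = 12.75.
Cumulative frequencies: 13, 37, 48, 51.
Observation 12.75 falls in the class 30 – <40.
L = 30, CF = 0, f = 13, h = 10.
P25 = 30 + ((12.75 − 0)/13)·10 = 30 + 9.80769 = 39.8077.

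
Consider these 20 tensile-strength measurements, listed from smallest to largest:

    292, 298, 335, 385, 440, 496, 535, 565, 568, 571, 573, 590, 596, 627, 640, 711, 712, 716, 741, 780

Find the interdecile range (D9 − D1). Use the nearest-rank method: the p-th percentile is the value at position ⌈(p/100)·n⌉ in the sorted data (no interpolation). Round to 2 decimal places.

418.00

n = 20.
P10: rank ⌈10/100·20⌉ = 2 → 298.
P90: rank ⌈90/100·20⌉ = 18 → 716.
Difference: 716 − 298 = 418.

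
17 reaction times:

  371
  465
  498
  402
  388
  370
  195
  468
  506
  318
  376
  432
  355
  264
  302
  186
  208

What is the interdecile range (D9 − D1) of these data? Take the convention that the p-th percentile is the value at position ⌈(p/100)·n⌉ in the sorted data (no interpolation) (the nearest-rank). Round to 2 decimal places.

303.00

Sorted: 186, 195, 208, 264, 302, 318, 355, 370, 371, 376, 388, 402, 432, 465, 468, 498, 506.
n = 17.
P10: rank ⌈10/100·17⌉ = 2 → 195.
P90: rank ⌈90/100·17⌉ = 16 → 498.
Difference: 498 − 195 = 303.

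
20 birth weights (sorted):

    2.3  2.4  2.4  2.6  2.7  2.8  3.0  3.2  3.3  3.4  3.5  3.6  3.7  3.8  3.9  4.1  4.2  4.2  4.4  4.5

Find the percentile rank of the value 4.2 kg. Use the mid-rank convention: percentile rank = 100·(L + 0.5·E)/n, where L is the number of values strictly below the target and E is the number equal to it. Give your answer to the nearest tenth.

Count below 4.2: L = 16; count equal: E = 2; n = 20.
Percentile rank = 100·(16 + 0.5·2)/20 = 100·17/20 = 85.

85.0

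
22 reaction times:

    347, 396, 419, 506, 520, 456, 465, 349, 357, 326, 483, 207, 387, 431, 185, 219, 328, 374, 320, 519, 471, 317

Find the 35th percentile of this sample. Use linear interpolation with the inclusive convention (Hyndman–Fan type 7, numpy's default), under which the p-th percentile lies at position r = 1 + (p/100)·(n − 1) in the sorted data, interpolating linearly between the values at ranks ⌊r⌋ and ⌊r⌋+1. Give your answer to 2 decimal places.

Sorted: 185, 207, 219, 317, 320, 326, 328, 347, 349, 357, 374, 387, 396, 419, 431, 456, 465, 471, 483, 506, 519, 520.
n = 22.
r = 1 + (35/100)·(22 − 1) = 1 + 7.35 = 8.35.
Rank 8 is 347 and rank 9 is 349.
Interpolate: 347 + 0.35·(349 − 347) = 347 + 0.35·2 = 347.7.

347.70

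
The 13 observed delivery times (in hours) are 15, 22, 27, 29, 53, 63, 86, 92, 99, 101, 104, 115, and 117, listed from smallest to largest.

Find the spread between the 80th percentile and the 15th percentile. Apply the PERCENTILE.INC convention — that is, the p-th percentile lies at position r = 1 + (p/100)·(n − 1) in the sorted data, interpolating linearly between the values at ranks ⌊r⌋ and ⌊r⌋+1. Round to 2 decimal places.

n = 13.
P15: r = 2.8; ranks 2–3 are 22, 27; interpolating gives 26.
P80: r = 10.6; ranks 10–11 are 101, 104; interpolating gives 102.8.
Difference: 102.8 − 26 = 76.8.

76.80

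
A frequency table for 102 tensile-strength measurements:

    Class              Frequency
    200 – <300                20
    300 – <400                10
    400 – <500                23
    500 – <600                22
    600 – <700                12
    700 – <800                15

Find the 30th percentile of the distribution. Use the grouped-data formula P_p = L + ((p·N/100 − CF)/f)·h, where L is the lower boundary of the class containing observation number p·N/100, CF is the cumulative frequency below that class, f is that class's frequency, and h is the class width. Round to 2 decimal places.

N = 102; target position k = 30/100 · 102 = 30.6.
Cumulative frequencies: 20, 30, 53, 75, 87, 102.
Observation 30.6 falls in the class 400 – <500.
L = 400, CF = 30, f = 23, h = 100.
P30 = 400 + ((30.6 − 30)/23)·100 = 400 + 2.6087 = 402.609.

402.61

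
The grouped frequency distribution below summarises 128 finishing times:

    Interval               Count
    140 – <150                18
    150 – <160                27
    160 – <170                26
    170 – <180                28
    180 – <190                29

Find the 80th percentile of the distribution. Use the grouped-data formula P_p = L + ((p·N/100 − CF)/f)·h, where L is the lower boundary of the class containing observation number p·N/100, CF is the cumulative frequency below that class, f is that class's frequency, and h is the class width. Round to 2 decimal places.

N = 128; target position k = 80/100 · 128 = 102.4.
Cumulative frequencies: 18, 45, 71, 99, 128.
Observation 102.4 falls in the class 180 – <190.
L = 180, CF = 99, f = 29, h = 10.
P80 = 180 + ((102.4 − 99)/29)·10 = 180 + 1.17241 = 181.172.

181.17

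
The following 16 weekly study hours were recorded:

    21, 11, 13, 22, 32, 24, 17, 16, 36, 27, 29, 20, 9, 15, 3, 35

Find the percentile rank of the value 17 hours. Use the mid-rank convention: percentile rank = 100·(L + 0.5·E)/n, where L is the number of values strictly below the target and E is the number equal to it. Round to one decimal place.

Sorted: 3, 9, 11, 13, 15, 16, 17, 20, 21, 22, 24, 27, 29, 32, 35, 36.
Count below 17: L = 6; count equal: E = 1; n = 16.
Percentile rank = 100·(6 + 0.5·1)/16 = 100·6.5/16 = 40.62.

40.6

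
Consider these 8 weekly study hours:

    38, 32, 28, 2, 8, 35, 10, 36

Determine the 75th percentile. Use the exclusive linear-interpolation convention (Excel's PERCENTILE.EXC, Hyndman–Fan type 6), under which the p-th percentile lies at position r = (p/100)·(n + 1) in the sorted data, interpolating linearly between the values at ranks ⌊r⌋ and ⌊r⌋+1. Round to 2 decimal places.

35.75

Sorted: 2, 8, 10, 28, 32, 35, 36, 38.
n = 8.
r = (75/100)·(8 + 1) = 6.75.
Rank 6 is 35 and rank 7 is 36.
Interpolate: 35 + 0.75·(36 − 35) = 35 + 0.75·1 = 35.75.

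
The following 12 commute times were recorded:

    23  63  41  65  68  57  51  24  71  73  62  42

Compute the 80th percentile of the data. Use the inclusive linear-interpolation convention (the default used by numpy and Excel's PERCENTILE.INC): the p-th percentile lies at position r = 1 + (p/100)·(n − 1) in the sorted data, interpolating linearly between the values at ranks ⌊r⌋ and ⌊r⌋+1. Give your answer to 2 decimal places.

67.40

Sorted: 23, 24, 41, 42, 51, 57, 62, 63, 65, 68, 71, 73.
n = 12.
r = 1 + (80/100)·(12 − 1) = 1 + 8.8 = 9.8.
Rank 9 is 65 and rank 10 is 68.
Interpolate: 65 + 0.8·(68 − 65) = 65 + 0.8·3 = 67.4.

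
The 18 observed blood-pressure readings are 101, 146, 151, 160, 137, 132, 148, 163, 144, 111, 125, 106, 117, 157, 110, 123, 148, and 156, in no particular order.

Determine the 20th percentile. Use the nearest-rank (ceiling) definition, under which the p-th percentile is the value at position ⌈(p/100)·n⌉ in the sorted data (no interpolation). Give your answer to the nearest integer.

Sorted: 101, 106, 110, 111, 117, 123, 125, 132, 137, 144, 146, 148, 148, 151, 156, 157, 160, 163.
n = 18.
Position = ⌈20/100 · 18⌉ = ⌈3.6⌉ = 4.
The value at rank 4 is 111.

111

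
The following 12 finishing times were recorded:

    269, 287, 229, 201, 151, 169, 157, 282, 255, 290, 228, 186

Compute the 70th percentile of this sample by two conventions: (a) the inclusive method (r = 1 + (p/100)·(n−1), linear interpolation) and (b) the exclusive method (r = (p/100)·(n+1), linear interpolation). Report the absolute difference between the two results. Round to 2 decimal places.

Sorted: 151, 157, 169, 186, 201, 228, 229, 255, 269, 282, 287, 290.
n = 12.
(a) r = 8.7; between ranks 8 (255) and 9 (269): 264.8.
(b) r = 9.1; between ranks 9 (269) and 10 (282): 270.3.
|264.8 − 270.3| = 5.5.

5.50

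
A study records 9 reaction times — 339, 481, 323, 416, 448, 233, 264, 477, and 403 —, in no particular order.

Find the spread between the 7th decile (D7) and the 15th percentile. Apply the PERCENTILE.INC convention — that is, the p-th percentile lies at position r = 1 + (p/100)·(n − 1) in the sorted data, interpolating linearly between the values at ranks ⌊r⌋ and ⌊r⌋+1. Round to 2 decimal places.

Sorted: 233, 264, 323, 339, 403, 416, 448, 477, 481.
n = 9.
P15: r = 2.2; ranks 2–3 are 264, 323; interpolating gives 275.8.
P70: r = 6.6; ranks 6–7 are 416, 448; interpolating gives 435.2.
Difference: 435.2 − 275.8 = 159.4.

159.40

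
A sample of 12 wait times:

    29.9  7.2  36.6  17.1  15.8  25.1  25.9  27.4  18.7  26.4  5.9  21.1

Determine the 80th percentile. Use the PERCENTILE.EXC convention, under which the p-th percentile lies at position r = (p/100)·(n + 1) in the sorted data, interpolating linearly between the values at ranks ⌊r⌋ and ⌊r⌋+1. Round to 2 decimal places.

28.40

Sorted: 5.9, 7.2, 15.8, 17.1, 18.7, 21.1, 25.1, 25.9, 26.4, 27.4, 29.9, 36.6.
n = 12.
r = (80/100)·(12 + 1) = 10.4.
Rank 10 is 27.4 and rank 11 is 29.9.
Interpolate: 27.4 + 0.4·(29.9 − 27.4) = 27.4 + 0.4·2.5 = 28.4.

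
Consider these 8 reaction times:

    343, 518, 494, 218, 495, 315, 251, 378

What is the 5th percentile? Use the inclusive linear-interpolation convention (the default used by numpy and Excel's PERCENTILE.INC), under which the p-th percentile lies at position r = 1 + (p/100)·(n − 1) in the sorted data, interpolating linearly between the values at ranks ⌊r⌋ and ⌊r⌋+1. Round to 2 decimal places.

229.55

Sorted: 218, 251, 315, 343, 378, 494, 495, 518.
n = 8.
r = 1 + (5/100)·(8 − 1) = 1 + 0.35 = 1.35.
Rank 1 is 218 and rank 2 is 251.
Interpolate: 218 + 0.35·(251 − 218) = 218 + 0.35·33 = 229.55.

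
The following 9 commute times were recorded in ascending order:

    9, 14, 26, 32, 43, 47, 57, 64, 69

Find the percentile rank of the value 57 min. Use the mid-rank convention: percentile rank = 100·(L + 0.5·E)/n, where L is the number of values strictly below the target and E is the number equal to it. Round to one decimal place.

Count below 57: L = 6; count equal: E = 1; n = 9.
Percentile rank = 100·(6 + 0.5·1)/9 = 100·6.5/9 = 72.22.

72.2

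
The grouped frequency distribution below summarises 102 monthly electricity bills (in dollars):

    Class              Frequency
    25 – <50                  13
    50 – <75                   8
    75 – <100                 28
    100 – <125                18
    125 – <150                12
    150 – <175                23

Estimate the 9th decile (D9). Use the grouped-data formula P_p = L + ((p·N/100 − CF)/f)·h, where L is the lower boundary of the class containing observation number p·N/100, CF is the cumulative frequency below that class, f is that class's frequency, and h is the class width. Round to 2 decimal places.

N = 102; target position k = 90/100 · 102 = 91.8.
Cumulative frequencies: 13, 21, 49, 67, 79, 102.
Observation 91.8 falls in the class 150 – <175.
L = 150, CF = 79, f = 23, h = 25.
P90 = 150 + ((91.8 − 79)/23)·25 = 150 + 13.913 = 163.913.

163.91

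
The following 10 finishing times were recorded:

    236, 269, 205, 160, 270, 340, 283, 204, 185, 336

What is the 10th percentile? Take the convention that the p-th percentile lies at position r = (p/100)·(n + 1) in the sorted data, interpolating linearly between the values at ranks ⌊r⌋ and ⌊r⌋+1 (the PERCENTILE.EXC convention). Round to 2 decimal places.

Sorted: 160, 185, 204, 205, 236, 269, 270, 283, 336, 340.
n = 10.
r = (10/100)·(10 + 1) = 1.1.
Rank 1 is 160 and rank 2 is 185.
Interpolate: 160 + 0.1·(185 − 160) = 160 + 0.1·25 = 162.5.

162.50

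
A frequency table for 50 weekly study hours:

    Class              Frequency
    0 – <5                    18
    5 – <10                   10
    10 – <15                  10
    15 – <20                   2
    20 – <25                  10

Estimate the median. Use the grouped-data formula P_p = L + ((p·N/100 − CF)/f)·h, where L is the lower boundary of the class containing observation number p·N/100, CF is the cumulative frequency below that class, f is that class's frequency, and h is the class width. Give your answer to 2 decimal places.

N = 50; target position k = 50/100 · 50 = 25.
Cumulative frequencies: 18, 28, 38, 40, 50.
Observation 25 falls in the class 5 – <10.
L = 5, CF = 18, f = 10, h = 5.
P50 = 5 + ((25 − 18)/10)·5 = 5 + 3.5 = 8.5.

8.50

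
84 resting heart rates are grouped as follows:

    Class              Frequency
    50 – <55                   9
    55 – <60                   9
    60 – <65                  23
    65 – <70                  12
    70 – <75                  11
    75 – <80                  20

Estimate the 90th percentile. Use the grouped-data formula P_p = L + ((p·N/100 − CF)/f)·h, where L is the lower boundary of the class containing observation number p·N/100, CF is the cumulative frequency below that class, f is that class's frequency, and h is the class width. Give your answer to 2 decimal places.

N = 84; target position k = 90/100 · 84 = 75.6.
Cumulative frequencies: 9, 18, 41, 53, 64, 84.
Observation 75.6 falls in the class 75 – <80.
L = 75, CF = 64, f = 20, h = 5.
P90 = 75 + ((75.6 − 64)/20)·5 = 75 + 2.9 = 77.9.

77.90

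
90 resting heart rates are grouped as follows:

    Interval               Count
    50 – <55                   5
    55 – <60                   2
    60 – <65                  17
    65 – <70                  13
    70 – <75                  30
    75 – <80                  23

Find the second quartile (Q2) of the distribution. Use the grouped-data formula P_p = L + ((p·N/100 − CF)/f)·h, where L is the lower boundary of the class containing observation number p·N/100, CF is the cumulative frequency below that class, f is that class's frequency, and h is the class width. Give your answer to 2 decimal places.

71.33

N = 90; target position k = 50/100 · 90 = 45.
Cumulative frequencies: 5, 7, 24, 37, 67, 90.
Observation 45 falls in the class 70 – <75.
L = 70, CF = 37, f = 30, h = 5.
P50 = 70 + ((45 − 37)/30)·5 = 70 + 1.33333 = 71.3333.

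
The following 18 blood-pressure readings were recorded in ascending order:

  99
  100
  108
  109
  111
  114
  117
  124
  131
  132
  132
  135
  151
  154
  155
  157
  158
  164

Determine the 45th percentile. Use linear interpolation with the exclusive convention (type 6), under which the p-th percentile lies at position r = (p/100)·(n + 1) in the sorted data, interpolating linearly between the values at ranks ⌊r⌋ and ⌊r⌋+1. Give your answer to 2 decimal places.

127.85

n = 18.
r = (45/100)·(18 + 1) = 8.55.
Rank 8 is 124 and rank 9 is 131.
Interpolate: 124 + 0.55·(131 − 124) = 124 + 0.55·7 = 127.85.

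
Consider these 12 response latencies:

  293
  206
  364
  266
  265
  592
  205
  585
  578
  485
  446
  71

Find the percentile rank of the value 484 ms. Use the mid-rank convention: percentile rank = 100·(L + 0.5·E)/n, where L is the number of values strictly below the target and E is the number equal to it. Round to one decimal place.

66.7

Sorted: 71, 205, 206, 265, 266, 293, 364, 446, 485, 578, 585, 592.
Count below 484: L = 8; count equal: E = 0; n = 12.
Percentile rank = 100·(8 + 0.5·0)/12 = 100·8/12 = 66.67.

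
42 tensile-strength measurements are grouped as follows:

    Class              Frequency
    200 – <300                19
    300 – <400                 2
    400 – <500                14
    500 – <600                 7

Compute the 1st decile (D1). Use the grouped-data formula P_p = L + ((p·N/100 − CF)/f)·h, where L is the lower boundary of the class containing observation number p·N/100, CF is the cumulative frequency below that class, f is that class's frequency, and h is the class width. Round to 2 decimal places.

222.11

N = 42; target position k = 10/100 · 42 = 4.2.
Cumulative frequencies: 19, 21, 35, 42.
Observation 4.2 falls in the class 200 – <300.
L = 200, CF = 0, f = 19, h = 100.
P10 = 200 + ((4.2 − 0)/19)·100 = 200 + 22.1053 = 222.105.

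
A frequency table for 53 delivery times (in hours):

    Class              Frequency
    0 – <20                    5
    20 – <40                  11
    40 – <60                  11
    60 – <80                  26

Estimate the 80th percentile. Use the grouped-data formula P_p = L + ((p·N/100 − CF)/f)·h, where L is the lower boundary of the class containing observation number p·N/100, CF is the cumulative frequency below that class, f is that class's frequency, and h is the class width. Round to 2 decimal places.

71.85

N = 53; target position k = 80/100 · 53 = 42.4.
Cumulative frequencies: 5, 16, 27, 53.
Observation 42.4 falls in the class 60 – <80.
L = 60, CF = 27, f = 26, h = 20.
P80 = 60 + ((42.4 − 27)/26)·20 = 60 + 11.8462 = 71.8462.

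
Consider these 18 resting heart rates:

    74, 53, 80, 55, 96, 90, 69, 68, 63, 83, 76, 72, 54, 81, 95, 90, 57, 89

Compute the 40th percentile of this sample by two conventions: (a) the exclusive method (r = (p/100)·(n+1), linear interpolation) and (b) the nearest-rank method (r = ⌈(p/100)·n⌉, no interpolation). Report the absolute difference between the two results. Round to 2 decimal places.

1.20

Sorted: 53, 54, 55, 57, 63, 68, 69, 72, 74, 76, 80, 81, 83, 89, 90, 90, 95, 96.
n = 18.
(a) r = 7.6; between ranks 7 (69) and 8 (72): 70.8.
(b) the nearest-rank method: rank 8 → 72.
|70.8 − 72| = 1.2.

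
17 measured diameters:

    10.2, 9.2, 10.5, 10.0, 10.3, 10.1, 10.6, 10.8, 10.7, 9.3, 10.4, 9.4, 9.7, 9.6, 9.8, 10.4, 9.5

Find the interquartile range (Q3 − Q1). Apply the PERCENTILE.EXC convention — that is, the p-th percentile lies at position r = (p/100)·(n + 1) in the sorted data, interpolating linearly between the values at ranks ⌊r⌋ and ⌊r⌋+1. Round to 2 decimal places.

0.90

Sorted: 9.2, 9.3, 9.4, 9.5, 9.6, 9.7, 9.8, 10.0, 10.1, 10.2, 10.3, 10.4, 10.4, 10.5, 10.6, 10.7, 10.8.
n = 17.
P25: r = 4.5; ranks 4–5 are 9.5, 9.6; interpolating gives 9.55.
P75: r = 13.5; ranks 13–14 are 10.4, 10.5; interpolating gives 10.45.
Difference: 10.45 − 9.55 = 0.9.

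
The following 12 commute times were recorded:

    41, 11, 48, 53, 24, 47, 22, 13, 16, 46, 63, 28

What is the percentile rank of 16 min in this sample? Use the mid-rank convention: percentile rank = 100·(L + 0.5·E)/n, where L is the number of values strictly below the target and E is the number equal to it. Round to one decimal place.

20.8

Sorted: 11, 13, 16, 22, 24, 28, 41, 46, 47, 48, 53, 63.
Count below 16: L = 2; count equal: E = 1; n = 12.
Percentile rank = 100·(2 + 0.5·1)/12 = 100·2.5/12 = 20.83.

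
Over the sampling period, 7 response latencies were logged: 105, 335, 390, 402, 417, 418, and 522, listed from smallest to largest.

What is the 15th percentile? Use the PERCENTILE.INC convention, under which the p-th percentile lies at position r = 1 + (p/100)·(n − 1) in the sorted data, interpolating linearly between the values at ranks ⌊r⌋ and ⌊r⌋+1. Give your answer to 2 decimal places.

312.00

n = 7.
r = 1 + (15/100)·(7 − 1) = 1 + 0.9 = 1.9.
Rank 1 is 105 and rank 2 is 335.
Interpolate: 105 + 0.9·(335 − 105) = 105 + 0.9·230 = 312.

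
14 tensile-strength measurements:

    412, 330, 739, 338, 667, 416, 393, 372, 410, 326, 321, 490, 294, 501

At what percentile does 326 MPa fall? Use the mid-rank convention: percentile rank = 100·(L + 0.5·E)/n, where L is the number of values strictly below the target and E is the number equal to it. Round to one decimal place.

Sorted: 294, 321, 326, 330, 338, 372, 393, 410, 412, 416, 490, 501, 667, 739.
Count below 326: L = 2; count equal: E = 1; n = 14.
Percentile rank = 100·(2 + 0.5·1)/14 = 100·2.5/14 = 17.86.

17.9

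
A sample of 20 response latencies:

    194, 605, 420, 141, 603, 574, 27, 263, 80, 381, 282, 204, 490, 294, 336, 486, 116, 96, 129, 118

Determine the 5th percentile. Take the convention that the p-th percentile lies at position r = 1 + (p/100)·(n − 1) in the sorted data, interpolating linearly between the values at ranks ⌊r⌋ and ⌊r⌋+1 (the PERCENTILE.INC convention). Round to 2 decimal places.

Sorted: 27, 80, 96, 116, 118, 129, 141, 194, 204, 263, 282, 294, 336, 381, 420, 486, 490, 574, 603, 605.
n = 20.
r = 1 + (5/100)·(20 − 1) = 1 + 0.95 = 1.95.
Rank 1 is 27 and rank 2 is 80.
Interpolate: 27 + 0.95·(80 − 27) = 27 + 0.95·53 = 77.35.

77.35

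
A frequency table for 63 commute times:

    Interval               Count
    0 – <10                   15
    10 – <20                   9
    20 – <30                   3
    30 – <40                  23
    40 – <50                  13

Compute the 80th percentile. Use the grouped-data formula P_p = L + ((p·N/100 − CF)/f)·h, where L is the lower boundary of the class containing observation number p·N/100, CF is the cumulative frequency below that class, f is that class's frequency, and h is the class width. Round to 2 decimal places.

N = 63; target position k = 80/100 · 63 = 50.4.
Cumulative frequencies: 15, 24, 27, 50, 63.
Observation 50.4 falls in the class 40 – <50.
L = 40, CF = 50, f = 13, h = 10.
P80 = 40 + ((50.4 − 50)/13)·10 = 40 + 0.307692 = 40.3077.

40.31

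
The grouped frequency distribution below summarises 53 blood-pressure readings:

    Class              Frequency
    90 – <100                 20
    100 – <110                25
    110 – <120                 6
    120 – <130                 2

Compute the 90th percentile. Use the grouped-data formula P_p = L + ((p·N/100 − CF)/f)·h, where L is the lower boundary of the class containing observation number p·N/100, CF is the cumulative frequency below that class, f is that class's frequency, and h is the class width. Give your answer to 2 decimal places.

N = 53; target position k = 90/100 · 53 = 47.7.
Cumulative frequencies: 20, 45, 51, 53.
Observation 47.7 falls in the class 110 – <120.
L = 110, CF = 45, f = 6, h = 10.
P90 = 110 + ((47.7 − 45)/6)·10 = 110 + 4.5 = 114.5.

114.50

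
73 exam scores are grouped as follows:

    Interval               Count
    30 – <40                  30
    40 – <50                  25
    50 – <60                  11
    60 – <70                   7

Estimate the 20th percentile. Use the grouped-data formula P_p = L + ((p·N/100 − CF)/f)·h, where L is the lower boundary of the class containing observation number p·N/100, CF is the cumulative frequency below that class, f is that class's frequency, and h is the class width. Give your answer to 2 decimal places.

34.87

N = 73; target position k = 20/100 · 73 = 14.6.
Cumulative frequencies: 30, 55, 66, 73.
Observation 14.6 falls in the class 30 – <40.
L = 30, CF = 0, f = 30, h = 10.
P20 = 30 + ((14.6 − 0)/30)·10 = 30 + 4.86667 = 34.8667.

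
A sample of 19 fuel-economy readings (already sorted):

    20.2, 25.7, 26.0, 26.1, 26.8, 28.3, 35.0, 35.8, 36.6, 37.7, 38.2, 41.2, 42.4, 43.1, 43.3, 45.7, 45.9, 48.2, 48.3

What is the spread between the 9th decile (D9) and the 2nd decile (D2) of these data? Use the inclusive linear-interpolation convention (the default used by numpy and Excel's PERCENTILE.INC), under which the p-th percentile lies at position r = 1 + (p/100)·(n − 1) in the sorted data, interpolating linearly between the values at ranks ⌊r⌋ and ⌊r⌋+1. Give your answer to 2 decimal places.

19.84

n = 19.
P20: r = 4.6; ranks 4–5 are 26.1, 26.8; interpolating gives 26.52.
P90: r = 17.2; ranks 17–18 are 45.9, 48.2; interpolating gives 46.36.
Difference: 46.36 − 26.52 = 19.84.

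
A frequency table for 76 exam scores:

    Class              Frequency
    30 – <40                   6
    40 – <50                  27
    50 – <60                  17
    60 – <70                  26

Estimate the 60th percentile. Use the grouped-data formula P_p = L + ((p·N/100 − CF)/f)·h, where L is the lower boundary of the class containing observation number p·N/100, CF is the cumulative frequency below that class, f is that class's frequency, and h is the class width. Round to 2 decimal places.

57.41

N = 76; target position k = 60/100 · 76 = 45.6.
Cumulative frequencies: 6, 33, 50, 76.
Observation 45.6 falls in the class 50 – <60.
L = 50, CF = 33, f = 17, h = 10.
P60 = 50 + ((45.6 − 33)/17)·10 = 50 + 7.41176 = 57.4118.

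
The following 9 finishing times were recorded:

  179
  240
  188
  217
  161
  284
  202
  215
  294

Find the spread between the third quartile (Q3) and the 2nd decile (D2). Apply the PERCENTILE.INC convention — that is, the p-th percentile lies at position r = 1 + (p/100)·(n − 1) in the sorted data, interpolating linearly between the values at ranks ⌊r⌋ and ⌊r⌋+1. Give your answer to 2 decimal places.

Sorted: 161, 179, 188, 202, 215, 217, 240, 284, 294.
n = 9.
P20: r = 2.6; ranks 2–3 are 179, 188; interpolating gives 184.4.
P75: r = 7 (integer) → 240.
Difference: 240 − 184.4 = 55.6.

55.60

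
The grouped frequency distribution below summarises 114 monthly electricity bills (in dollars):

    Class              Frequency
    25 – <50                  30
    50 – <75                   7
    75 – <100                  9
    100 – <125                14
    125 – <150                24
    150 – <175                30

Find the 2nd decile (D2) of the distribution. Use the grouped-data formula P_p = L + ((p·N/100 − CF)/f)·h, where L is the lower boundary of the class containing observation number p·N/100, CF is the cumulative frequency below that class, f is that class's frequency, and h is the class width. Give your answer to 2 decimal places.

N = 114; target position k = 20/100 · 114 = 22.8.
Cumulative frequencies: 30, 37, 46, 60, 84, 114.
Observation 22.8 falls in the class 25 – <50.
L = 25, CF = 0, f = 30, h = 25.
P20 = 25 + ((22.8 − 0)/30)·25 = 25 + 19 = 44.

44.00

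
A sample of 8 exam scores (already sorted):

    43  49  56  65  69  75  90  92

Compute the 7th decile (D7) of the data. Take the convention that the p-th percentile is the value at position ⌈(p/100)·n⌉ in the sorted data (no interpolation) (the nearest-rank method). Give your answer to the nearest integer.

75

n = 8.
Position = ⌈70/100 · 8⌉ = ⌈5.6⌉ = 6.
The value at rank 6 is 75.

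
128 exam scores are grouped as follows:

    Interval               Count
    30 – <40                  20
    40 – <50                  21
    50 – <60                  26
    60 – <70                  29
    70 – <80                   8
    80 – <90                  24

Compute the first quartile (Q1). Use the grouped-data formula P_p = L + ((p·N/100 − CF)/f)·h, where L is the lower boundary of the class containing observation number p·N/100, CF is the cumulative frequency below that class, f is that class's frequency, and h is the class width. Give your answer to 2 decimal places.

N = 128; target position k = 25/100 · 128 = 32.
Cumulative frequencies: 20, 41, 67, 96, 104, 128.
Observation 32 falls in the class 40 – <50.
L = 40, CF = 20, f = 21, h = 10.
P25 = 40 + ((32 − 20)/21)·10 = 40 + 5.71429 = 45.7143.

45.71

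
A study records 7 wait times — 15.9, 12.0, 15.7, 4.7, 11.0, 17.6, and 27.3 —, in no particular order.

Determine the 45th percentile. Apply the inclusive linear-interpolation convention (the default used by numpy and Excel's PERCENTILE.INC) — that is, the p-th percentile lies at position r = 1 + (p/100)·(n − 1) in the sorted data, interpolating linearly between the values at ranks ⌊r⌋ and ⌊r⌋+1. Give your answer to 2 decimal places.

Sorted: 4.7, 11.0, 12.0, 15.7, 15.9, 17.6, 27.3.
n = 7.
r = 1 + (45/100)·(7 − 1) = 1 + 2.7 = 3.7.
Rank 3 is 12.0 and rank 4 is 15.7.
Interpolate: 12.0 + 0.7·(15.7 − 12.0) = 12.0 + 0.7·3.7 = 14.59.

14.59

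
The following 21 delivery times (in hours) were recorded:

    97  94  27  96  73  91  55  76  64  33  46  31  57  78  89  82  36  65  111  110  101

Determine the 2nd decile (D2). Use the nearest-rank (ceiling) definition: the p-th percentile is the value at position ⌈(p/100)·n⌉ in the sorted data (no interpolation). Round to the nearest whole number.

46

Sorted: 27, 31, 33, 36, 46, 55, 57, 64, 65, 73, 76, 78, 82, 89, 91, 94, 96, 97, 101, 110, 111.
n = 21.
Position = ⌈20/100 · 21⌉ = ⌈4.2⌉ = 5.
The value at rank 5 is 46.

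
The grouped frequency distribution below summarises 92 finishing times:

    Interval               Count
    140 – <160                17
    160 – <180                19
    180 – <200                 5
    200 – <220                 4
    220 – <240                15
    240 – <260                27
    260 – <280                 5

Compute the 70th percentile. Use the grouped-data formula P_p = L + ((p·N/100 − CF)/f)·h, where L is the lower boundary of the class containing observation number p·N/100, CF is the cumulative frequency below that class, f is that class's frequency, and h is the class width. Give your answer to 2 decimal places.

243.26

N = 92; target position k = 70/100 · 92 = 64.4.
Cumulative frequencies: 17, 36, 41, 45, 60, 87, 92.
Observation 64.4 falls in the class 240 – <260.
L = 240, CF = 60, f = 27, h = 20.
P70 = 240 + ((64.4 − 60)/27)·20 = 240 + 3.25926 = 243.259.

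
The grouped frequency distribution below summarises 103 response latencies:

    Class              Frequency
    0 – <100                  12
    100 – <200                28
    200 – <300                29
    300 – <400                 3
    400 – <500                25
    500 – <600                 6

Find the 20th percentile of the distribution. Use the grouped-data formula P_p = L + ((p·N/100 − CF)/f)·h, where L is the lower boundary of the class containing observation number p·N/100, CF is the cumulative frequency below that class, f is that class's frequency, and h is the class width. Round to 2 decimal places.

130.71

N = 103; target position k = 20/100 · 103 = 20.6.
Cumulative frequencies: 12, 40, 69, 72, 97, 103.
Observation 20.6 falls in the class 100 – <200.
L = 100, CF = 12, f = 28, h = 100.
P20 = 100 + ((20.6 − 12)/28)·100 = 100 + 30.7143 = 130.714.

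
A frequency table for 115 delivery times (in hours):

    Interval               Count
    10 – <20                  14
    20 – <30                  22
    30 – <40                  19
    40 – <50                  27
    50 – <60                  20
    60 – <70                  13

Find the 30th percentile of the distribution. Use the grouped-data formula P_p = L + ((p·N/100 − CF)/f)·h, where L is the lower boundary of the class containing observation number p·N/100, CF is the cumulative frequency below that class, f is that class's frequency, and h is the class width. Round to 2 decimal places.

29.32

N = 115; target position k = 30/100 · 115 = 34.5.
Cumulative frequencies: 14, 36, 55, 82, 102, 115.
Observation 34.5 falls in the class 20 – <30.
L = 20, CF = 14, f = 22, h = 10.
P30 = 20 + ((34.5 − 14)/22)·10 = 20 + 9.31818 = 29.3182.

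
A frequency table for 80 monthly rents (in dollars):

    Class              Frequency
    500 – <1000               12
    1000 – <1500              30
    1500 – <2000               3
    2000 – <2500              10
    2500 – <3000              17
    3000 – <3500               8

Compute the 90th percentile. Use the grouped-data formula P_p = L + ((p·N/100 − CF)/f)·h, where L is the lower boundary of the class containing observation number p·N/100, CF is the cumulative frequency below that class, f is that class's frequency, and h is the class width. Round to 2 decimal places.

N = 80; target position k = 90/100 · 80 = 72.
Cumulative frequencies: 12, 42, 45, 55, 72, 80.
Observation 72 falls in the class 2500 – <3000.
L = 2500, CF = 55, f = 17, h = 500.
P90 = 2500 + ((72 − 55)/17)·500 = 2500 + 500 = 3000.

3000.00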